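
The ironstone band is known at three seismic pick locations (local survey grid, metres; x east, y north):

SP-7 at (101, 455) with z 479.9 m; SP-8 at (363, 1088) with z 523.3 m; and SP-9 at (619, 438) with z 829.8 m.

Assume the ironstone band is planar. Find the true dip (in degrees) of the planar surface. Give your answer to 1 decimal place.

Two edge vectors: SP-7→SP-8 = (262, 633, 43.4), SP-7→SP-9 = (518, -17, 349.9).
Normal n = (SP-7→SP-8) × (SP-7→SP-9) = (222224.5, -69192.6, -332348).
So ∂z/∂x = −n_x/n_z = 0.66865 and ∂z/∂y = −n_y/n_z = −0.20819.
Gradient magnitude |∇z| = √(a² + b²) = √(0.44709 + 0.04334) = 0.70031.
True dip = arctan(0.70031) = 35.0°, dipping toward WNW (azimuth ≈ 287°).

35.0°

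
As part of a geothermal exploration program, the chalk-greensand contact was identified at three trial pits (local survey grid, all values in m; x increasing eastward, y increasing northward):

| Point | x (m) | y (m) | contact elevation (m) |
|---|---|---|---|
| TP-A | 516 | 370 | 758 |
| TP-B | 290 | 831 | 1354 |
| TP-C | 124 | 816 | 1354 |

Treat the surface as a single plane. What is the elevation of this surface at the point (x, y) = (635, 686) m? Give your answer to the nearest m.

1136 m

Two edge vectors: TP-A→TP-B = (-226, 461, 596), TP-A→TP-C = (-392, 446, 596).
Normal n = (TP-A→TP-B) × (TP-A→TP-C) = (8940, -98936, 79916).
So ∂z/∂x = −n_x/n_z = −0.11187 and ∂z/∂y = −n_y/n_z = 1.23800.
Intercept c from TP-A: 758 + 57.72 − 458.06 = 357.66.
At (635, 686): z = −71.0 + 849.3 + 357.66 = 1135.9 m.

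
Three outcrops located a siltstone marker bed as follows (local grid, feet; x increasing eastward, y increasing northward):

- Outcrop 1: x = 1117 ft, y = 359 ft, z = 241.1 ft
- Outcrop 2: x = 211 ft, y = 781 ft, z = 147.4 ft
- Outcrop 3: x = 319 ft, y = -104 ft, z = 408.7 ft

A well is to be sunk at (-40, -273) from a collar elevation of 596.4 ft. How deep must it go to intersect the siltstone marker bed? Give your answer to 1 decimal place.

124.1 ft

Two edge vectors: Outcrop 1→Outcrop 2 = (-906, 422, -93.7), Outcrop 1→Outcrop 3 = (-798, -463, 167.6).
Normal n = (Outcrop 1→Outcrop 2) × (Outcrop 1→Outcrop 3) = (27344.1, 226618.2, 756234).
So ∂z/∂x = −n_x/n_z = −0.036158 and ∂z/∂y = −n_y/n_z = −0.299667.
Intercept c from Outcrop 1: 241.1 + 40.39 + 107.58 = 389.07.
At (-40, -273): z_contact = 1.45 + 81.81 + 389.07 = 472.32 ft.
Depth below ground = 596.4 − 472.32 = 124.1 ft.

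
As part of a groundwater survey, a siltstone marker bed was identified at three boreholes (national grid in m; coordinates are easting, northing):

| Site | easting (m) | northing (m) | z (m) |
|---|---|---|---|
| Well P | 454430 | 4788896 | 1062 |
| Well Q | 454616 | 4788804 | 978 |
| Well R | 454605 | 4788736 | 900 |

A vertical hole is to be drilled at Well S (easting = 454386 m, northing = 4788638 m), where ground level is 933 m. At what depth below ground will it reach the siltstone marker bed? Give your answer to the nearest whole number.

167 m

Two edge vectors: Well P→Well Q = (186, -92, -84), Well P→Well R = (175, -160, -162).
Normal n = (Well P→Well Q) × (Well P→Well R) = (1464, 15432, -13660).
So ∂z/∂easting = −n_x/n_z = 0.10717423 and ∂z/∂northing = −n_y/n_z = 1.12972182.
Intercept c from Well P: 1062 − 48703.19 − 5410120.28 = −5457761.47.
At (454386, 4788638): z_contact = 48698.5 + 5409828.8 − 5457761.47 = 765.8 m.
Depth below ground = 933 − 765.8 = 167 m.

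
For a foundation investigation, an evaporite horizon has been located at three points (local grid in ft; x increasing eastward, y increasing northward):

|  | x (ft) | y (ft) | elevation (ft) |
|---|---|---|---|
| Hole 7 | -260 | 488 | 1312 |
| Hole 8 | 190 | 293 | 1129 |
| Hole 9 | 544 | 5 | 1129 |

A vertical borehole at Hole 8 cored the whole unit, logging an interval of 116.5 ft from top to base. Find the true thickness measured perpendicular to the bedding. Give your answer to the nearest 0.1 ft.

68.4 ft

Two edge vectors: Hole 7→Hole 8 = (450, -195, -183), Hole 7→Hole 9 = (804, -483, -183).
Normal n = (Hole 7→Hole 8) × (Hole 7→Hole 9) = (-52704, -64782, -60570).
So ∂z/∂x = −n_x/n_z = −0.87013 and ∂z/∂y = −n_y/n_z = −1.06954.
|∇z| = √(a²+b²) = 1.37878, so dip δ = arctan(1.37878) = 54.05°.
True thickness = vertical thickness × cos δ = 116.5 × cos 54.05° = 68.4 ft.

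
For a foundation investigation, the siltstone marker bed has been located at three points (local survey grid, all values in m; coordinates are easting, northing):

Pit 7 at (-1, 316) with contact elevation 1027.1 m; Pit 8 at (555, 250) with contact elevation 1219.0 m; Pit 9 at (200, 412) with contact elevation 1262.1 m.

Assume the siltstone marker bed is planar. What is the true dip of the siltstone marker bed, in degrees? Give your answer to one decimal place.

Let the plane be z = a·easting + b·northing + c.
Pit 8−Pit 7: 556a − 66b = 191.9;  Pit 9−Pit 7: 201a + 96b = 235.
Solving gives a = 0.50917, b = 1.38183.
Gradient magnitude |∇z| = √(a² + b²) = √(0.25926 + 1.90946) = 1.47266.
True dip = arctan(1.47266) = 55.8°, dipping toward SSW (azimuth ≈ 200°).

55.8°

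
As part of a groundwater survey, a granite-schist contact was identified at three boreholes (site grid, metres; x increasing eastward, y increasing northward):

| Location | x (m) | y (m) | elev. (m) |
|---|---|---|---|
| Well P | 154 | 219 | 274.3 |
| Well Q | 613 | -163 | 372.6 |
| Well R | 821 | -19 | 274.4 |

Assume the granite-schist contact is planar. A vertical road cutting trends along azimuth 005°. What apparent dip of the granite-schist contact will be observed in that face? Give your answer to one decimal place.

24.8°

Two edge vectors: Well P→Well Q = (459, -382, 98.3), Well P→Well R = (667, -238, 0.1).
Normal n = (Well P→Well Q) × (Well P→Well R) = (23357.2, 65520.2, 145552).
So ∂z/∂x = −n_x/n_z = −0.16047 and ∂z/∂y = −n_y/n_z = −0.45015.
Unit vector along 005° is (sin 5°, cos 5°) = (0.0872, 0.9962).
Slope in that direction = a·(0.0872) + b·(0.9962) = −0.46242.
Apparent dip = arctan|0.46242| = 24.8° (true dip is 25.5°, so apparent ≤ true as expected).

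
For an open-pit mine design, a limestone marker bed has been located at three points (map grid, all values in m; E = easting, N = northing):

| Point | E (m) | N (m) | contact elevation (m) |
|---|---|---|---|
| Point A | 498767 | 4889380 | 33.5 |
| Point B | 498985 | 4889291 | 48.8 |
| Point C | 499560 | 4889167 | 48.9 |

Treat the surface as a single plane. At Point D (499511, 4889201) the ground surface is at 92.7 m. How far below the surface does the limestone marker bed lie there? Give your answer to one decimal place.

52.3 m

Two edge vectors: Point A→Point B = (218, -89, 15.3), Point A→Point C = (793, -213, 15.4).
Normal n = (Point A→Point B) × (Point A→Point C) = (1888.3, 8775.7, 24143).
So ∂z/∂E = −n_x/n_z = −0.078213147 and ∂z/∂N = −n_y/n_z = −0.363488382.
Intercept c from Point A: 33.5 + 39010.14 + 1777232.82 = 1816276.46.
At (499511, 4889201): z_contact = −39068.33 − 1777167.76 + 1816276.46 = 40.37 m.
Depth below ground = 92.7 − 40.37 = 52.3 m.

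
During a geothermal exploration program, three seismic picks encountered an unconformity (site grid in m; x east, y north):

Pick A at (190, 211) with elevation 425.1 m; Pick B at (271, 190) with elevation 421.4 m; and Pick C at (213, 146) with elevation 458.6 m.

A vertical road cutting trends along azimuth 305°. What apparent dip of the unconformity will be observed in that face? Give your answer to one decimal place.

Let the plane be z = a·x + b·y + c.
Pick B−Pick A: 81a − 21b = −3.7;  Pick C−Pick A: 23a − 65b = 33.5.
Solving gives a = −0.19741, b = −0.58524.
Unit vector along 305° is (sin 305°, cos 305°) = (-0.8192, 0.5736).
Slope in that direction = a·(-0.8192) + b·(0.5736) = −0.17397.
Apparent dip = arctan|0.17397| = 9.9° (true dip is 31.7°, so apparent ≤ true as expected).

9.9°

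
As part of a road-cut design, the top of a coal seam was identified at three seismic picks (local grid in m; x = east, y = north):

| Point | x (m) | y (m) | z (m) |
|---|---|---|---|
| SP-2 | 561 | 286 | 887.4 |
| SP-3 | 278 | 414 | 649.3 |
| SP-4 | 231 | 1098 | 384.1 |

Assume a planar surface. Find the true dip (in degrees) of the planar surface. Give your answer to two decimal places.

Let the plane be z = a·x + b·y + c.
SP-3−SP-2: −283a + 128b = −238.1;  SP-4−SP-2: −330a + 812b = −503.3.
Solving gives a = 0.68734, b = −0.34049.
Gradient magnitude |∇z| = √(a² + b²) = √(0.47244 + 0.11593) = 0.76705.
True dip = arctan(0.76705) = 37.49°, dipping toward WNW (azimuth ≈ 296°).

37.49°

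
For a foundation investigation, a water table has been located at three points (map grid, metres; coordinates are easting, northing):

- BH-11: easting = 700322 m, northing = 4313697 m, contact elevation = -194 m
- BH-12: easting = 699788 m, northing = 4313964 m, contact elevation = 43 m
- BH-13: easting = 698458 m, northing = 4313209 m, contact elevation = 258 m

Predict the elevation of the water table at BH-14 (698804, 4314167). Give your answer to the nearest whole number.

Let the plane be z = a·easting + b·northing + c.
BH-12−BH-11: −534a + 267b = 237;  BH-13−BH-11: −1864a − 488b = 452.
Solving gives a = −0.31167906, b = 0.26428232.
Then c = -194 − a·700322 − b·4313697 = −921952.16.
At (698804, 4314167): z = −217802.6 + 1140158.1 − 921952.16 = 403.3 m.

403 m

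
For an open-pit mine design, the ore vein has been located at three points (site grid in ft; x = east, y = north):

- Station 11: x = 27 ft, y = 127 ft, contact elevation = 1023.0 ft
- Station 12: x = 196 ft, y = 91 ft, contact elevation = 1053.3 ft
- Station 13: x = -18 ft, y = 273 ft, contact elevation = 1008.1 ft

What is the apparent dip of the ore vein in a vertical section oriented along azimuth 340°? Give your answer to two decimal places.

5.98°

Two edge vectors: Station 11→Station 12 = (169, -36, 30.3), Station 11→Station 13 = (-45, 146, -14.9).
Normal n = (Station 11→Station 12) × (Station 11→Station 13) = (-3887.4, 1154.6, 23054).
So ∂z/∂x = −n_x/n_z = 0.16862 and ∂z/∂y = −n_y/n_z = −0.05008.
Unit vector along 340° is (sin 340°, cos 340°) = (-0.3420, 0.9397).
Slope in that direction = a·(-0.3420) + b·(0.9397) = −0.10473.
Apparent dip = arctan|0.10473| = 5.98° (true dip is 10.0°, so apparent ≤ true as expected).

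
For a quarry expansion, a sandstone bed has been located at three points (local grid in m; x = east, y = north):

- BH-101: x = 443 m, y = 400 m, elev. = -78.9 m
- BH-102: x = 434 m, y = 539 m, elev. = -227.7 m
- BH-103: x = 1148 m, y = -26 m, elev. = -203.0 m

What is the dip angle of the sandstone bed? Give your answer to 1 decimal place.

Two edge vectors: BH-101→BH-102 = (-9, 139, -148.8), BH-101→BH-103 = (705, -426, -124.1).
Normal n = (BH-101→BH-102) × (BH-101→BH-103) = (-80638.7, -106020.9, -94161).
So ∂z/∂x = −n_x/n_z = −0.85639 and ∂z/∂y = −n_y/n_z = −1.12595.
Gradient magnitude |∇z| = √(a² + b²) = √(0.73341 + 1.26777) = 1.41463.
True dip = arctan(1.41463) = 54.7°, dipping toward NE (azimuth ≈ 037°).

54.7°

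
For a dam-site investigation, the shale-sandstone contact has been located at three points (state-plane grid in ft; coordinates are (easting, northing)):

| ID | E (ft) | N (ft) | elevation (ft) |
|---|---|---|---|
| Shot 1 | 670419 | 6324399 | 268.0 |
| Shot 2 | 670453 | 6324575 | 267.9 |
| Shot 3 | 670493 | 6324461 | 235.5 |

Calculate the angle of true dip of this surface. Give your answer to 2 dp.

Two edge vectors: Shot 1→Shot 2 = (34, 176, -0.1), Shot 1→Shot 3 = (74, 62, -32.5).
Normal n = (Shot 1→Shot 2) × (Shot 1→Shot 3) = (-5713.8, 1097.6, -10916).
So ∂z/∂E = −n_x/n_z = −0.52343 and ∂z/∂N = −n_y/n_z = 0.10055.
Gradient magnitude |∇z| = √(a² + b²) = √(0.27398 + 0.01011) = 0.53300.
True dip = arctan(0.53300) = 28.06°, dipping toward E (azimuth ≈ 101°).

28.06°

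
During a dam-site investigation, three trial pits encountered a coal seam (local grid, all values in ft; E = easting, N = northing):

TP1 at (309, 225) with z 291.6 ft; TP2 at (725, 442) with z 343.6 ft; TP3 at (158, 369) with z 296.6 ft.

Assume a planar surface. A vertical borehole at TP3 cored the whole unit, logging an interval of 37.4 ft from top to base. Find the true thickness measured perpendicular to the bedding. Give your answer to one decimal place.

Let the plane be z = a·E + b·N + c.
TP2−TP1: 416a + 217b = 52;  TP3−TP1: −151a + 144b = 5.
Solving gives a = 0.06909, b = 0.10717.
|∇z| = √(a²+b²) = 0.12752, so dip δ = arctan(0.12752) = 7.27°.
True thickness = vertical thickness × cos δ = 37.4 × cos 7.27° = 37.1 ft.

37.1 ft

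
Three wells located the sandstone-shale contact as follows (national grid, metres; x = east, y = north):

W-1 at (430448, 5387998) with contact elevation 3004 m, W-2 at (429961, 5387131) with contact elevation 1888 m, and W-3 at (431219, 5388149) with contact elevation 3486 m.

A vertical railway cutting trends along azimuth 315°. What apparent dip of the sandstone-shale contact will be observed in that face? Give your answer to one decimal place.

24.1°

Two edge vectors: W-1→W-2 = (-487, -867, -1116), W-1→W-3 = (771, 151, 482).
Normal n = (W-1→W-2) × (W-1→W-3) = (-249378, -625702, 594920).
So ∂z/∂x = −n_x/n_z = 0.41918 and ∂z/∂y = −n_y/n_z = 1.05174.
Unit vector along 315° is (sin 315°, cos 315°) = (-0.7071, 0.7071).
Slope in that direction = a·(-0.7071) + b·(0.7071) = 0.44729.
Apparent dip = arctan|0.44729| = 24.1° (true dip is 48.5°, so apparent ≤ true as expected).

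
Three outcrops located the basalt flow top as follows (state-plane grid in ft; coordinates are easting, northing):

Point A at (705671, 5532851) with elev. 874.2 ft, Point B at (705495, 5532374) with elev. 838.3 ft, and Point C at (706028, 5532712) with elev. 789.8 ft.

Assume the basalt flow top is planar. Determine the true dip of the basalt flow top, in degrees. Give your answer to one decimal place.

13.0°

Let the plane be z = a·easting + b·northing + c.
Point B−Point A: −176a − 477b = −35.9;  Point C−Point A: 357a − 139b = −84.4.
Solving gives a = −0.18109, b = 0.14208.
Gradient magnitude |∇z| = √(a² + b²) = √(0.03280 + 0.02019) = 0.23018.
True dip = arctan(0.23018) = 13.0°, dipping toward SE (azimuth ≈ 128°).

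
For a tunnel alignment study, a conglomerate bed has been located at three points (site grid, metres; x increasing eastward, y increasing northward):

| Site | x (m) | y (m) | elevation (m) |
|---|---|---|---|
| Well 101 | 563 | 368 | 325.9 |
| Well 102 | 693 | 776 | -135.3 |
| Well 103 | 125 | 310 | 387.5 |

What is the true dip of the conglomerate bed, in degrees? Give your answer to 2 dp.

Two edge vectors: Well 101→Well 102 = (130, 408, -461.2), Well 101→Well 103 = (-438, -58, 61.6).
Normal n = (Well 101→Well 102) × (Well 101→Well 103) = (-1616.8, 193997.6, 171164).
So ∂z/∂x = −n_x/n_z = 0.00945 and ∂z/∂y = −n_y/n_z = −1.13340.
Gradient magnitude |∇z| = √(a² + b²) = √(0.00009 + 1.28460) = 1.13344.
True dip = arctan(1.13344) = 48.58°, dipping toward N (azimuth ≈ 360°).

48.58°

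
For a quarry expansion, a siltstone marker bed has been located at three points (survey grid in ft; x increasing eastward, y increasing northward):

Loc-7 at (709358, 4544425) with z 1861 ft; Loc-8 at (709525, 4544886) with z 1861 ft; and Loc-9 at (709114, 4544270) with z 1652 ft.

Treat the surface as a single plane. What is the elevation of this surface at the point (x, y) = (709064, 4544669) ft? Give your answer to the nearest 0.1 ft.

1435.6 ft

Let the plane be z = a·x + b·y + c.
Loc-8−Loc-7: 167a + 461b = 0;  Loc-9−Loc-7: −244a − 155b = −209.
Solving gives a = 1.112587905, b = −0.403041606.
Then c = 1861 − a·709358 − b·4544425 = 1044230.22.
At (709064, 4544669): z = 788896.0 − 1831690.7 + 1044230.22 = 1435.6 ft.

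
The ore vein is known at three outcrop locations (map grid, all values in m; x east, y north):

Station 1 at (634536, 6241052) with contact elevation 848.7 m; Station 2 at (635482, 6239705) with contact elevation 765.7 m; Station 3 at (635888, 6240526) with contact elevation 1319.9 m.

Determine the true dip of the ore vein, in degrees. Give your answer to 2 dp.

Let the plane be z = a·x + b·y + c.
Station 2−Station 1: 946a − 1347b = −83;  Station 3−Station 1: 1352a − 526b = 471.2.
Solving gives a = 0.51253, b = 0.42157.
Gradient magnitude |∇z| = √(a² + b²) = √(0.26269 + 0.17772) = 0.66364.
True dip = arctan(0.66364) = 33.57°, dipping toward SW (azimuth ≈ 231°).

33.57°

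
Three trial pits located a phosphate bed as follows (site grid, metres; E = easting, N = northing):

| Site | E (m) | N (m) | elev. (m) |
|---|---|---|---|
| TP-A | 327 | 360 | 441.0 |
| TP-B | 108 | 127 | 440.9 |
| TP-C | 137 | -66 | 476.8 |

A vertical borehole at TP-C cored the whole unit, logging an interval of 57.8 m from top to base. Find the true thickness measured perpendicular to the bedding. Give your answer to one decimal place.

Let the plane be z = a·E + b·N + c.
TP-B−TP-A: −219a − 233b = −0.1;  TP-C−TP-A: −190a − 426b = 35.8.
Solving gives a = 0.17102, b = −0.16031.
|∇z| = √(a²+b²) = 0.23441, so dip δ = arctan(0.23441) = 13.19°.
True thickness = vertical thickness × cos δ = 57.8 × cos 13.19° = 56.3 m.

56.3 m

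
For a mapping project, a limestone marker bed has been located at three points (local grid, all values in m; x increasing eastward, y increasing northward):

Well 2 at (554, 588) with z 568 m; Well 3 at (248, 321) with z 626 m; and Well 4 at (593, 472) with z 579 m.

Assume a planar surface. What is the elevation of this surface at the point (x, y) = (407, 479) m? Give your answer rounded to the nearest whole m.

Let the plane be z = a·x + b·y + c.
Well 3−Well 2: −306a − 267b = 58;  Well 4−Well 2: 39a − 116b = 11.
Solving gives a = −0.08258, b = −0.12259.
Then c = 568 − a·554 − b·588 = 685.83.
At (407, 479): z = −33.6 − 58.7 + 685.83 = 593.5 m.

594 m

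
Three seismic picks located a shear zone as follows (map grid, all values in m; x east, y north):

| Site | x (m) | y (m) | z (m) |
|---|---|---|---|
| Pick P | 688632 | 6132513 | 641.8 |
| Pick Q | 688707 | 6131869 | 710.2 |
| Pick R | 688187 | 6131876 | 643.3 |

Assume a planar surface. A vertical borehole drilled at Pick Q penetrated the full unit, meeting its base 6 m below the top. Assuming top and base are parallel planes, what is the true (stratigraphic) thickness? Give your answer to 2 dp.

5.93 m

Two edge vectors: Pick P→Pick Q = (75, -644, 68.4), Pick P→Pick R = (-445, -637, 1.5).
Normal n = (Pick P→Pick Q) × (Pick P→Pick R) = (42604.8, -30550.5, -334355).
So ∂z/∂x = −n_x/n_z = 0.12742 and ∂z/∂y = −n_y/n_z = −0.09137.
|∇z| = √(a²+b²) = 0.15680, so dip δ = arctan(0.15680) = 8.91°.
True thickness = vertical thickness × cos δ = 6 × cos 8.91° = 5.93 m.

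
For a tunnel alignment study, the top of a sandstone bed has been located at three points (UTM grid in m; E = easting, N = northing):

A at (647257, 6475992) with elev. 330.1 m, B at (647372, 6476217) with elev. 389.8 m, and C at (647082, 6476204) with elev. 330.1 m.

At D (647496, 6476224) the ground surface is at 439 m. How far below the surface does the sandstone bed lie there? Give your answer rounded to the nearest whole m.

Let the plane be z = a·E + b·N + c.
B−A: 115a + 225b = 59.7;  C−A: −175a + 212b = 0.
Solving gives a = 0.19851619, b = 0.16386950.
Then c = 330.1 − a·647257 − b·6475992 = −1189378.47.
At (647496, 6476224): z_contact = 128538.4 + 1061255.6 − 1189378.47 = 415.6 m.
Depth below ground = 439 − 415.6 = 23 m.

23 m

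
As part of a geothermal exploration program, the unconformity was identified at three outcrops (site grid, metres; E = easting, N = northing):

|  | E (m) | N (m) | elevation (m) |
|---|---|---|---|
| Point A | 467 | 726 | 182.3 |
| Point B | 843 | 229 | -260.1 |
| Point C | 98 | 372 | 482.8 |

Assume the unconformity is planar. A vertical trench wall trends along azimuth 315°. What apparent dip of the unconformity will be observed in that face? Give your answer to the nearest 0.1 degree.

38.5°

Let the plane be z = a·E + b·N + c.
Point B−Point A: 376a − 497b = −442.4;  Point C−Point A: −369a − 354b = 300.5.
Solving gives a = −0.96670, b = 0.15879.
Unit vector along 315° is (sin 315°, cos 315°) = (-0.7071, 0.7071).
Slope in that direction = a·(-0.7071) + b·(0.7071) = 0.79584.
Apparent dip = arctan|0.79584| = 38.5° (true dip is 44.4°, so apparent ≤ true as expected).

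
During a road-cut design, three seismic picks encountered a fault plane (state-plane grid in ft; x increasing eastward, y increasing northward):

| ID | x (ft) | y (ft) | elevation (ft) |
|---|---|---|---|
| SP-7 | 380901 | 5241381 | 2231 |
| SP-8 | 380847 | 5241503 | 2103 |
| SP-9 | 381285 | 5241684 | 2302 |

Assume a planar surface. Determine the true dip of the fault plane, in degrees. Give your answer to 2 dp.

Let the plane be z = a·x + b·y + c.
SP-8−SP-7: −54a + 122b = −128;  SP-9−SP-7: 384a + 303b = 71.
Solving gives a = 0.75061, b = −0.71694.
Gradient magnitude |∇z| = √(a² + b²) = √(0.56341 + 0.51401) = 1.03799.
True dip = arctan(1.03799) = 46.07°, dipping toward NW (azimuth ≈ 314°).

46.07°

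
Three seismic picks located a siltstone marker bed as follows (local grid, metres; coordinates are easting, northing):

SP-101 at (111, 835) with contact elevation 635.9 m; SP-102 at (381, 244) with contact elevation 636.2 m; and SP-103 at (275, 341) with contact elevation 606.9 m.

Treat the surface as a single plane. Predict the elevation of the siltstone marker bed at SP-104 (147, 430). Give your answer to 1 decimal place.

Let the plane be z = a·easting + b·northing + c.
SP-102−SP-101: 270a − 591b = 0.3;  SP-103−SP-101: 164a − 494b = −29.
Solving gives a = 0.47419, b = 0.21613.
Then c = 635.9 − a·111 − b·835 = 402.80.
At (147, 430): z = 69.7 + 92.9 + 402.80 = 565.4 m.

565.4 m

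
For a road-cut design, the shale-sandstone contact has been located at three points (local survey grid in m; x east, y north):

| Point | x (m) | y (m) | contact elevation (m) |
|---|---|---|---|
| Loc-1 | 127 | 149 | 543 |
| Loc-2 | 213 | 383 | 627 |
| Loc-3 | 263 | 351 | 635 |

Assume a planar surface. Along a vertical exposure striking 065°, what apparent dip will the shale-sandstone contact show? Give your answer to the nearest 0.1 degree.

21.2°

Two edge vectors: Loc-1→Loc-2 = (86, 234, 84), Loc-1→Loc-3 = (136, 202, 92).
Normal n = (Loc-1→Loc-2) × (Loc-1→Loc-3) = (4560, 3512, -14452).
So ∂z/∂x = −n_x/n_z = 0.31553 and ∂z/∂y = −n_y/n_z = 0.24301.
Unit vector along 065° is (sin 65°, cos 65°) = (0.9063, 0.4226).
Slope in that direction = a·(0.9063) + b·(0.4226) = 0.38867.
Apparent dip = arctan|0.38867| = 21.2° (true dip is 21.7°, so apparent ≤ true as expected).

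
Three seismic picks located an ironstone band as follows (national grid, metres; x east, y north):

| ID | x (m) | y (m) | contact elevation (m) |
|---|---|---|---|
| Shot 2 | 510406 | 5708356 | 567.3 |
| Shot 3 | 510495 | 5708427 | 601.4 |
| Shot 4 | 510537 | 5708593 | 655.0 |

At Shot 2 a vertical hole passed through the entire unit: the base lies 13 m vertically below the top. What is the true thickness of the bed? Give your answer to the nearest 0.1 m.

12.4 m

Let the plane be z = a·x + b·y + c.
Shot 3−Shot 2: 89a + 71b = 34.1;  Shot 4−Shot 2: 131a + 237b = 87.7.
Solving gives a = 0.15731, b = 0.28309.
|∇z| = √(a²+b²) = 0.32386, so dip δ = arctan(0.32386) = 17.95°.
True thickness = vertical thickness × cos δ = 13 × cos 17.95° = 12.4 m.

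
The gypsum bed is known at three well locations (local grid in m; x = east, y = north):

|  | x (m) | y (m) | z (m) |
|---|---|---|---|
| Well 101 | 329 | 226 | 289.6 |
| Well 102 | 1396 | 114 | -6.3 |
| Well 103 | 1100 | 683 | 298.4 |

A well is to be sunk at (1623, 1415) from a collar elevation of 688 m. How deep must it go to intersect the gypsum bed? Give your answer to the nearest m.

209 m

Two edge vectors: Well 101→Well 102 = (1067, -112, -295.9), Well 101→Well 103 = (771, 457, 8.8).
Normal n = (Well 101→Well 102) × (Well 101→Well 103) = (134240.7, -237528.5, 573971).
So ∂z/∂x = −n_x/n_z = −0.23388 and ∂z/∂y = −n_y/n_z = 0.41383.
Intercept c from Well 101: 289.6 + 76.95 − 93.53 = 273.02.
At (1623, 1415): z_contact = −379.6 + 585.6 + 273.02 = 479.0 m.
Depth below ground = 688 − 479.0 = 209 m.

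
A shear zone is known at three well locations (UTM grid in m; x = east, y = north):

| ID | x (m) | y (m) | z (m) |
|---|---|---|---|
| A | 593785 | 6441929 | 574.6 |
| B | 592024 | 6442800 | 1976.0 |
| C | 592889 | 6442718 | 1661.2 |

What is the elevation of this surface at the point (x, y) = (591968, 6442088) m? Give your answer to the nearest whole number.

1222 m

Let the plane be z = a·x + b·y + c.
B−A: −1761a + 871b = 1401.4;  C−A: −896a + 789b = 1086.6.
Solving gives a = −0.26153136, b = 1.08018745.
Then c = 574.6 − a·593785 − b·6441929 = −6802622.86.
At (591968, 6442088): z = −154818.2 + 6958662.6 − 6802622.86 = 1221.6 m.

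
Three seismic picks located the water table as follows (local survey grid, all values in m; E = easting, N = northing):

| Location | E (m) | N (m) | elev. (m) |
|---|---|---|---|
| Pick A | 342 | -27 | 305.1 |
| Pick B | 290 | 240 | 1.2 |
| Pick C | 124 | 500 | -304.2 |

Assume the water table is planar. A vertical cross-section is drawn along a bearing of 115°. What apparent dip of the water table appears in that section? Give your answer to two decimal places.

Let the plane be z = a·E + b·N + c.
Pick B−Pick A: −52a + 267b = −303.9;  Pick C−Pick A: −218a + 527b = −609.3.
Solving gives a = 0.08207, b = −1.12222.
Unit vector along 115° is (sin 115°, cos 115°) = (0.9063, -0.4226).
Slope in that direction = a·(0.9063) + b·(-0.4226) = 0.54865.
Apparent dip = arctan|0.54865| = 28.75° (true dip is 48.4°, so apparent ≤ true as expected).

28.75°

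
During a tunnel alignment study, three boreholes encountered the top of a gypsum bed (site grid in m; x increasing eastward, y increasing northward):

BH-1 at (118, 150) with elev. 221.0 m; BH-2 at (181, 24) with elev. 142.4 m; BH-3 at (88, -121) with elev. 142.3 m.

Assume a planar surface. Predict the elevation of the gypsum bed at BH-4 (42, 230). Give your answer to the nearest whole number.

291 m

Let the plane be z = a·x + b·y + c.
BH-2−BH-1: 63a − 126b = −78.6;  BH-3−BH-1: −30a − 271b = −78.7.
Solving gives a = −0.54594, b = 0.35084.
Then c = 221 − a·118 − b·150 = 232.79.
At (42, 230): z = −22.9 + 80.7 + 232.79 = 290.6 m.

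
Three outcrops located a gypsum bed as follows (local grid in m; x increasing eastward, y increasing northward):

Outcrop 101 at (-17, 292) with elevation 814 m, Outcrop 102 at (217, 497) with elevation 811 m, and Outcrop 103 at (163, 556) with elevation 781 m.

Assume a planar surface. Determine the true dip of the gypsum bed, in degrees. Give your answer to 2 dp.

20.58°

Let the plane be z = a·x + b·y + c.
Outcrop 102−Outcrop 101: 234a + 205b = −3;  Outcrop 103−Outcrop 101: 180a + 264b = −33.
Solving gives a = 0.24011, b = −0.28871.
Gradient magnitude |∇z| = √(a² + b²) = √(0.05765 + 0.08335) = 0.37551.
True dip = arctan(0.37551) = 20.58°, dipping toward NW (azimuth ≈ 320°).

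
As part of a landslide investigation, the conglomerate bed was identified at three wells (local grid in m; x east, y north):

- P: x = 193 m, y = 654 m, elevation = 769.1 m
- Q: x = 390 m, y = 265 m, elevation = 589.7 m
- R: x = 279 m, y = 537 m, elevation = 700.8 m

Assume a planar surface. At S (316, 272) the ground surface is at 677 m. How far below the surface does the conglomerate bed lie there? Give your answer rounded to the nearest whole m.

Two edge vectors: P→Q = (197, -389, -179.4), P→R = (86, -117, -68.3).
Normal n = (P→Q) × (P→R) = (5578.9, -1973.3, 10405).
So ∂z/∂x = −n_x/n_z = −0.53617 and ∂z/∂y = −n_y/n_z = 0.18965.
Intercept c from P: 769.1 + 103.48 − 124.03 = 748.55.
At (316, 272): z_contact = −169.4 + 51.6 + 748.55 = 630.7 m.
Depth below ground = 677 − 630.7 = 46 m.

46 m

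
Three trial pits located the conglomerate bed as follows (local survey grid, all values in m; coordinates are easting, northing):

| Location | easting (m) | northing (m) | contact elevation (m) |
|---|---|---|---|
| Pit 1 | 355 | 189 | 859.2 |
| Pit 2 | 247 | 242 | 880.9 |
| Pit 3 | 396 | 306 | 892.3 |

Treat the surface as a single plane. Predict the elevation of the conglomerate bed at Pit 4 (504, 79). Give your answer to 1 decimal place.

Let the plane be z = a·easting + b·northing + c.
Pit 2−Pit 1: −108a + 53b = 21.7;  Pit 3−Pit 1: 41a + 117b = 33.1.
Solving gives a = −0.05298, b = 0.30147.
Then c = 859.2 − a·355 − b·189 = 821.03.
At (504, 79): z = −26.7 + 23.8 + 821.03 = 818.1 m.

818.1 m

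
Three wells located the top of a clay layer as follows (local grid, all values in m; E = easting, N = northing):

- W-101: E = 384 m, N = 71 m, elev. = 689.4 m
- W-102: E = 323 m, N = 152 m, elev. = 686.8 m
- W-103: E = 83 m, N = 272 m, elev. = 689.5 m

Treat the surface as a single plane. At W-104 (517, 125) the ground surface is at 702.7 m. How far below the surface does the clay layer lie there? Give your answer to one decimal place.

22.6 m

Let the plane be z = a·E + b·N + c.
W-102−W-101: −61a + 81b = −2.6;  W-103−W-101: −301a + 201b = 0.1.
Solving gives a = −0.04379, b = −0.06507.
Then c = 689.4 − a·384 − b·71 = 710.83.
At (517, 125): z_contact = −22.64 − 8.13 + 710.83 = 680.06 m.
Depth below ground = 702.7 − 680.06 = 22.6 m.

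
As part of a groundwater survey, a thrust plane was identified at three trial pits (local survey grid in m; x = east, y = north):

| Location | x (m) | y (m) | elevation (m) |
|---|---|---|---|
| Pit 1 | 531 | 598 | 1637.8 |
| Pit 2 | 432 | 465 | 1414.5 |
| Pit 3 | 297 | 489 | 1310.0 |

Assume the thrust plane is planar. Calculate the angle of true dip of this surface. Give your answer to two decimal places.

Two edge vectors: Pit 1→Pit 2 = (-99, -133, -223.3), Pit 1→Pit 3 = (-234, -109, -327.8).
Normal n = (Pit 1→Pit 2) × (Pit 1→Pit 3) = (19257.7, 19800, -20331).
So ∂z/∂x = −n_x/n_z = 0.94721 and ∂z/∂y = −n_y/n_z = 0.97388.
Gradient magnitude |∇z| = √(a² + b²) = √(0.89720 + 0.94845) = 1.35855.
True dip = arctan(1.35855) = 53.64°, dipping toward SW (azimuth ≈ 224°).

53.64°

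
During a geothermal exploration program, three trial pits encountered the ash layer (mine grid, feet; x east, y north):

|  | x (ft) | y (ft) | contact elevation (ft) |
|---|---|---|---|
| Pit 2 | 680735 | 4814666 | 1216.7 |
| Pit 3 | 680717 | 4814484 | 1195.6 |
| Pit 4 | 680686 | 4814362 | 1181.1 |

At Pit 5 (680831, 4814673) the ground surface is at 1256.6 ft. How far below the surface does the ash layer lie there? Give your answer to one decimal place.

Let the plane be z = a·x + b·y + c.
Pit 3−Pit 2: −18a − 182b = −21.1;  Pit 4−Pit 2: −49a − 304b = −35.6.
Solving gives a = 0.018804411, b = 0.114074289.
Then c = 1216.7 − a·680735 − b·4814666 = −560813.72.
At (680831, 4814673): z_contact = 12802.63 + 549230.40 − 560813.72 = 1219.30 ft.
Depth below ground = 1256.6 − 1219.30 = 37.3 ft.

37.3 ft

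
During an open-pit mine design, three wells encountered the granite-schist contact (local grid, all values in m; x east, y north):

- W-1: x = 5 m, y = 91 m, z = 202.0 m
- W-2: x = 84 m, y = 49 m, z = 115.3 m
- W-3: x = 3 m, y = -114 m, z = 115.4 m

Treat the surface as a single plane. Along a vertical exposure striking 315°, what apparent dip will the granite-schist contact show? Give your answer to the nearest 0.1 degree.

Let the plane be z = a·x + b·y + c.
W-2−W-1: 79a − 42b = −86.7;  W-3−W-1: −2a − 205b = −86.6.
Solving gives a = −0.86838, b = 0.43091.
Unit vector along 315° is (sin 315°, cos 315°) = (-0.7071, 0.7071).
Slope in that direction = a·(-0.7071) + b·(0.7071) = 0.91873.
Apparent dip = arctan|0.91873| = 42.6° (true dip is 44.1°, so apparent ≤ true as expected).

42.6°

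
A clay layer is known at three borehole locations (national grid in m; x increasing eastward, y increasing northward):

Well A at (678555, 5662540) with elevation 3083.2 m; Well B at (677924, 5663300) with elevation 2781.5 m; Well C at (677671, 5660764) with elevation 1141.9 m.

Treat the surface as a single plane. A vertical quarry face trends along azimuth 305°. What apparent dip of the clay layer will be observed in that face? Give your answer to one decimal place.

Let the plane be z = a·x + b·y + c.
Well B−Well A: −631a + 760b = −301.7;  Well C−Well A: −884a − 1776b = −1941.3.
Solving gives a = 1.12201, b = 0.53459.
Unit vector along 305° is (sin 305°, cos 305°) = (-0.8192, 0.5736).
Slope in that direction = a·(-0.8192) + b·(0.5736) = −0.61247.
Apparent dip = arctan|0.61247| = 31.5° (true dip is 51.2°, so apparent ≤ true as expected).

31.5°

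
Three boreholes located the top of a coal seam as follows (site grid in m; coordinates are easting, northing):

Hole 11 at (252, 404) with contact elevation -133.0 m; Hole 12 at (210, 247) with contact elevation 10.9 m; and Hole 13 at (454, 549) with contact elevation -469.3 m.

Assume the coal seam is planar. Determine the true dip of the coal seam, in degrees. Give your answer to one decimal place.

54.0°

Let the plane be z = a·easting + b·northing + c.
Hole 12−Hole 11: −42a − 157b = 143.9;  Hole 13−Hole 11: 202a + 145b = −336.3.
Solving gives a = −1.24624, b = −0.58317.
Gradient magnitude |∇z| = √(a² + b²) = √(1.55311 + 0.34009) = 1.37594.
True dip = arctan(1.37594) = 54.0°, dipping toward ENE (azimuth ≈ 065°).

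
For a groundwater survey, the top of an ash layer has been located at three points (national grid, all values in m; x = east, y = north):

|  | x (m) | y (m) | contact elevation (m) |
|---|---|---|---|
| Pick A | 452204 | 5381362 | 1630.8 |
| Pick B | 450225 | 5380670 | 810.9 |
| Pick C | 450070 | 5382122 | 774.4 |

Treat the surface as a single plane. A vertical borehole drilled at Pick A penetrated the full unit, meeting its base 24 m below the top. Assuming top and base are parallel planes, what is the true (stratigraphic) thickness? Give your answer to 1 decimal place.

22.2 m

Two edge vectors: Pick A→Pick B = (-1979, -692, -819.9), Pick A→Pick C = (-2134, 760, -856.4).
Normal n = (Pick A→Pick B) × (Pick A→Pick C) = (1215752.8, 54851, -2980768).
So ∂z/∂x = −n_x/n_z = 0.40787 and ∂z/∂y = −n_y/n_z = 0.01840.
|∇z| = √(a²+b²) = 0.40828, so dip δ = arctan(0.40828) = 22.21°.
True thickness = vertical thickness × cos δ = 24 × cos 22.21° = 22.2 m.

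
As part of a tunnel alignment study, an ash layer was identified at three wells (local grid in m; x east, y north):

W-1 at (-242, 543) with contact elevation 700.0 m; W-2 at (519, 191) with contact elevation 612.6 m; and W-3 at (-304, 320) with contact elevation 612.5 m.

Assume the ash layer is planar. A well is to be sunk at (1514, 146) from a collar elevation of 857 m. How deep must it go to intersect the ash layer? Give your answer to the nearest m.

Let the plane be z = a·x + b·y + c.
W-2−W-1: 761a − 352b = −87.4;  W-3−W-1: −62a − 223b = −87.5.
Solving gives a = 0.05905, b = 0.37596.
Then c = 700 − a·-242 − b·543 = 510.14.
At (1514, 146): z_contact = 89.4 + 54.9 + 510.14 = 654.4 m.
Depth below ground = 857 − 654.4 = 203 m.

203 m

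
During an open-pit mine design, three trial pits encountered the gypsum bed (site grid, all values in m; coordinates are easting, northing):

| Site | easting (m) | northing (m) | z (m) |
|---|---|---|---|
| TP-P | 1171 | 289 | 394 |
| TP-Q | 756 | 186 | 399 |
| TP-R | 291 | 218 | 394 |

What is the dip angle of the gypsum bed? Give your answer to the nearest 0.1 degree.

Two edge vectors: TP-P→TP-Q = (-415, -103, 5), TP-P→TP-R = (-880, -71, 0).
Normal n = (TP-P→TP-Q) × (TP-P→TP-R) = (355, -4400, -61175).
So ∂z/∂easting = −n_x/n_z = 0.00580 and ∂z/∂northing = −n_y/n_z = −0.07192.
Gradient magnitude |∇z| = √(a² + b²) = √(0.00003 + 0.00517) = 0.07216.
True dip = arctan(0.07216) = 4.1°, dipping toward N (azimuth ≈ 355°).

4.1°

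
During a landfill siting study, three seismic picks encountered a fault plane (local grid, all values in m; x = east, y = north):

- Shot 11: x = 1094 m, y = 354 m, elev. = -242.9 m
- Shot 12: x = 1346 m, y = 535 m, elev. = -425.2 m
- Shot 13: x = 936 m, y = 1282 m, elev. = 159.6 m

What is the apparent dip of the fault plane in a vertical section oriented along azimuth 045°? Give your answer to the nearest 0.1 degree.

24.5°

Two edge vectors: Shot 11→Shot 12 = (252, 181, -182.3), Shot 11→Shot 13 = (-158, 928, 402.5).
Normal n = (Shot 11→Shot 12) × (Shot 11→Shot 13) = (242026.9, -72626.6, 262454).
So ∂z/∂x = −n_x/n_z = −0.92217 and ∂z/∂y = −n_y/n_z = 0.27672.
Unit vector along 045° is (sin 45°, cos 45°) = (0.7071, 0.7071).
Slope in that direction = a·(0.7071) + b·(0.7071) = −0.45640.
Apparent dip = arctan|0.45640| = 24.5° (true dip is 43.9°, so apparent ≤ true as expected).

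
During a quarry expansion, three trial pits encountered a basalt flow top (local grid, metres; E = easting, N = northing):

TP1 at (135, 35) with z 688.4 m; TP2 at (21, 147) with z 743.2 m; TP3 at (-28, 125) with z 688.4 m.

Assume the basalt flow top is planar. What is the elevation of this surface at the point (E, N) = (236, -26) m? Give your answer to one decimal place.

Let the plane be z = a·E + b·N + c.
TP2−TP1: −114a + 112b = 54.8;  TP3−TP1: −163a + 90b = 0.
Solving gives a = 0.61681, b = 1.11711.
Then c = 688.4 − a·135 − b·35 = 566.03.
At (236, -26): z = 145.6 − 29.0 + 566.03 = 682.6 m.

682.6 m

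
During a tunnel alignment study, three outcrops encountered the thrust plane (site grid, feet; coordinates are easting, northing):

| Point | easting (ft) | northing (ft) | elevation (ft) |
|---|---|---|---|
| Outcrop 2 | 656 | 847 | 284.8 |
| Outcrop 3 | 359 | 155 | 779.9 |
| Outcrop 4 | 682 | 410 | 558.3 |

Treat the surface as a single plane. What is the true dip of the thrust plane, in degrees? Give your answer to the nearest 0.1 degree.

Two edge vectors: Outcrop 2→Outcrop 3 = (-297, -692, 495.1), Outcrop 2→Outcrop 4 = (26, -437, 273.5).
Normal n = (Outcrop 2→Outcrop 3) × (Outcrop 2→Outcrop 4) = (27096.7, 94102.1, 147781).
So ∂z/∂easting = −n_x/n_z = −0.18336 and ∂z/∂northing = −n_y/n_z = −0.63677.
Gradient magnitude |∇z| = √(a² + b²) = √(0.03362 + 0.40547) = 0.66264.
True dip = arctan(0.66264) = 33.5°, dipping toward NNE (azimuth ≈ 016°).

33.5°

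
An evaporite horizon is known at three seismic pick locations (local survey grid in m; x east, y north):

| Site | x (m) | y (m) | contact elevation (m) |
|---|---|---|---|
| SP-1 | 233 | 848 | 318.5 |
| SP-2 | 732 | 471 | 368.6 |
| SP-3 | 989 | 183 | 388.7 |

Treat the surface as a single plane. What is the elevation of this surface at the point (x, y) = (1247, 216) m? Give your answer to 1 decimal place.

428.5 m

Let the plane be z = a·x + b·y + c.
SP-2−SP-1: 499a − 377b = 50.1;  SP-3−SP-1: 756a − 665b = 70.2.
Solving gives a = 0.146319, b = 0.060778.
Then c = 318.5 − a·233 − b·848 = 232.87.
At (1247, 216): z = 182.5 + 13.1 + 232.87 = 428.5 m.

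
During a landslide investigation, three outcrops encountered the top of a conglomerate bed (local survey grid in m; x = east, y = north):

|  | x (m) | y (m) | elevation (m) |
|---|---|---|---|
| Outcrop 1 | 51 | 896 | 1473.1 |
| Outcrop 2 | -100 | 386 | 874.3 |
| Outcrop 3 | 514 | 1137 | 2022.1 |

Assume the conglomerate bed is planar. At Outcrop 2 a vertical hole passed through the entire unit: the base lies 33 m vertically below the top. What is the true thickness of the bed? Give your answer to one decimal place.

21.3 m

Let the plane be z = a·x + b·y + c.
Outcrop 2−Outcrop 1: −151a − 510b = −598.8;  Outcrop 3−Outcrop 1: 463a + 241b = 549.
Solving gives a = 0.67928, b = 0.97300.
|∇z| = √(a²+b²) = 1.18665, so dip δ = arctan(1.18665) = 49.88°.
True thickness = vertical thickness × cos δ = 33 × cos 49.88° = 21.3 m.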